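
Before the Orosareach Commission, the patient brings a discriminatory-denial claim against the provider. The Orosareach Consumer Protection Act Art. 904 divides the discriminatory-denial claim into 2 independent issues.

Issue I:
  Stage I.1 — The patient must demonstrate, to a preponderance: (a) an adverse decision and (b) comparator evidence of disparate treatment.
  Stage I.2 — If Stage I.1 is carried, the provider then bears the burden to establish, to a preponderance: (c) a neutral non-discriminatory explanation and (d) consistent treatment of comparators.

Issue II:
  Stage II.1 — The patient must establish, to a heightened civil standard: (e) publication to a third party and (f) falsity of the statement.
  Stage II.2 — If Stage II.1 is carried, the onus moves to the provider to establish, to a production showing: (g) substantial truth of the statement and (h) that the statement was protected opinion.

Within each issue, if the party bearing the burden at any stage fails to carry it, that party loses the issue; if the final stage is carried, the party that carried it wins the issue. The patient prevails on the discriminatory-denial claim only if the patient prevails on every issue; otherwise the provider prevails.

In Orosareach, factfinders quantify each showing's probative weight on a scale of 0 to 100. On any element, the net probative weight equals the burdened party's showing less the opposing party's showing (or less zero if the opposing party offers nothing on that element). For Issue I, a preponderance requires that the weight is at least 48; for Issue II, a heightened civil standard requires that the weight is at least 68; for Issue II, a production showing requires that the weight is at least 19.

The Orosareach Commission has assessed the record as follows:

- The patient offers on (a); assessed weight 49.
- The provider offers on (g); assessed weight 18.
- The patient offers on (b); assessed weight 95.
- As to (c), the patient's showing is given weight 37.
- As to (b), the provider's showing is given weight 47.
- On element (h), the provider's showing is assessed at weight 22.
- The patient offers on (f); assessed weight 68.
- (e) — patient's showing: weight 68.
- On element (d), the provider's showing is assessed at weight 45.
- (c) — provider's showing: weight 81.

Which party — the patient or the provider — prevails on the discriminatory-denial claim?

— Issue I —
Stage I.1 (patient, a preponderance, weight is at least 48): (a) 49 ≥ 48 — meets; (b) net 95−47=48 ≥ 48 — meets.
  All elements met. The burden passes to the provider.
Stage I.2 (provider, a preponderance, weight is at least 48): (c) net 81−37=44 < 48 — fails; (d) 45 < 48 — fails.
  Stage I.2 not carried; the provider fails its burden.
The analysis ends at Stage I.2; the patient prevails on this issue.
— Issue II —
Stage II.1 — burden on patient; standard: a heightened civil standard (weight is at least 68).
    (e): 68 ≥ 68 [met]
    (f): 68 ≥ 68 [met]
  All elements met. The burden passes to the provider.
Stage II.2 — burden on provider; standard: a production showing (weight is at least 19).
    (g): 18 < 19 [not met]
    (h): 22 ≥ 19 [met]
  The provider does not carry Stage II.2.
The analysis ends at Stage II.2; the patient prevails on this issue.
Per-issue: Issue I → patient; Issue II → patient. The patient must prevail on every issue; overall, the patient prevails.

patient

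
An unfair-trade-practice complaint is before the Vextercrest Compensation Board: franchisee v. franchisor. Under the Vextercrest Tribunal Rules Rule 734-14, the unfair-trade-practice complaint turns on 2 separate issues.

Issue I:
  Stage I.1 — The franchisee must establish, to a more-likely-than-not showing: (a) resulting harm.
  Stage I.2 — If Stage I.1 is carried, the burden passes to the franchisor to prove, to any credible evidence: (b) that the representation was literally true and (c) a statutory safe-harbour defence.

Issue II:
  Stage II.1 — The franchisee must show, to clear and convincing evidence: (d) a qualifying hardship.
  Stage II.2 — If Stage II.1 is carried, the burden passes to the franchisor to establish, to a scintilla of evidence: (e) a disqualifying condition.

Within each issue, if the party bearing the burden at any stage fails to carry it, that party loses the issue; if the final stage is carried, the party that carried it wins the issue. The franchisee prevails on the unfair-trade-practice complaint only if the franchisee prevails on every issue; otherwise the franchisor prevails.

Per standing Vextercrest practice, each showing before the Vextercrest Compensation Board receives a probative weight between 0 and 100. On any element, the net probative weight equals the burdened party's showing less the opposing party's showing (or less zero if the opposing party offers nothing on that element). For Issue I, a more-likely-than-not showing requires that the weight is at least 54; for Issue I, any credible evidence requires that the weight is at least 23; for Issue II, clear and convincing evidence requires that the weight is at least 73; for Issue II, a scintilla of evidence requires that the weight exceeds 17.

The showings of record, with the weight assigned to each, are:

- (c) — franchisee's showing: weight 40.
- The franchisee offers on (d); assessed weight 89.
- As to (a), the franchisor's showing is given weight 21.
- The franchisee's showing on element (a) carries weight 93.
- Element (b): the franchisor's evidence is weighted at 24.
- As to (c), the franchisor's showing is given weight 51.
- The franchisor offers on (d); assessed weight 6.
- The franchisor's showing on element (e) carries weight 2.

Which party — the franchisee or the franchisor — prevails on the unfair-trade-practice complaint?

franchisee

— Issue I —
Stage I.1 — burden on franchisee; standard: a more-likely-than-not showing (weight is at least 54).
    (a): 93 − 21 = 72 ≥ 54 [met]
  The franchisee carries Stage I.1; the franchisor now bears the burden.
Stage I.2 — burden on franchisor; standard: any credible evidence (weight is at least 23).
    (b): 24 ≥ 23 [met]
    (c): 51 − 40 = 11 < 23 [not met]
  Stage I.2 not carried; the franchisor fails its burden.
The franchisee prevails on this issue.
— Issue II —
Stage II.1 — burden on franchisee; standard: clear and convincing evidence (weight is at least 73).
    (d): 89 − 6 = 83 ≥ 73 [met]
  The franchisee carries Stage II.1; the franchisor now bears the burden.
Stage II.2 — burden on franchisor; standard: a scintilla of evidence (weight exceeds 17).
    (e): 2 ≤ 17 [not met]
  Stage II.2 not carried; the franchisor fails its burden.
So the franchisee prevails on this issue.
Per-issue: Issue I → franchisee; Issue II → franchisee. The franchisee must prevail on every issue; overall, the franchisee prevails.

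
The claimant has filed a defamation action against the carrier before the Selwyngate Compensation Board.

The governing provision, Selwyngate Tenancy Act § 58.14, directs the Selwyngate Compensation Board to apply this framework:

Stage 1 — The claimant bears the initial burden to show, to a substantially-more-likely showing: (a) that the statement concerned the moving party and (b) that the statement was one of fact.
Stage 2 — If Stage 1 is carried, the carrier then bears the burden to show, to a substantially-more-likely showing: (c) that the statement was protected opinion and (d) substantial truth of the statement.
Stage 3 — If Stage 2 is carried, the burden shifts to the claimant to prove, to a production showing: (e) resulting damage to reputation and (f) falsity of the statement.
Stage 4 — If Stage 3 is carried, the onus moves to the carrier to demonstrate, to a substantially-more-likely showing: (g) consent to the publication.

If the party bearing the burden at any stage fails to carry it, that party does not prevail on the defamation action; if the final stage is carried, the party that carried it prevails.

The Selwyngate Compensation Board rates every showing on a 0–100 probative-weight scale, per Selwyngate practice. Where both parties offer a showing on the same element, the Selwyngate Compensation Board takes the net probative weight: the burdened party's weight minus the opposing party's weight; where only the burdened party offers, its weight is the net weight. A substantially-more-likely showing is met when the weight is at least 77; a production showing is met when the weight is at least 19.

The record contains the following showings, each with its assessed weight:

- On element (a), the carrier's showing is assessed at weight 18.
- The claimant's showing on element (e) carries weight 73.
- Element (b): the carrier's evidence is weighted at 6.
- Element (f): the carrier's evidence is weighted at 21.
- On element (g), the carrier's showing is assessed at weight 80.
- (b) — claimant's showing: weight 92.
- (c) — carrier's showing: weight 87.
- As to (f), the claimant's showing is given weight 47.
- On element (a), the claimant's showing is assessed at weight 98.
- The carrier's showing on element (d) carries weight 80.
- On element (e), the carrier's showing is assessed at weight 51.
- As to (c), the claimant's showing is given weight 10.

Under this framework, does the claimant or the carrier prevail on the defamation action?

Stage 1 — burden on claimant; standard: a substantially-more-likely showing (weight is at least 77).
    (a): 98 − 18 = 80 ≥ 77 [met]
    (b): 92 − 6 = 86 ≥ 77 [met]
  All elements met. The burden passes to the carrier.
Stage 2 — burden on carrier; standard: a substantially-more-likely showing (weight is at least 77).
    (c): 87 − 10 = 77 ≥ 77 [met]
    (d): 80 ≥ 77 [met]
  Stage 2 is satisfied; the onus moves to the claimant.
Stage 3 — burden on claimant; standard: a production showing (weight is at least 19).
    (e): 73 − 51 = 22 ≥ 19 [met]
    (f): 47 − 21 = 26 ≥ 19 [met]
  Stage 3 is satisfied; the onus moves to the carrier.
Stage 4 — burden on carrier; standard: a substantially-more-likely showing (weight is at least 77).
    (g): 80 ≥ 77 [met]
  All elements met at the final stage.
All stages carried — the carrier prevails.

carrier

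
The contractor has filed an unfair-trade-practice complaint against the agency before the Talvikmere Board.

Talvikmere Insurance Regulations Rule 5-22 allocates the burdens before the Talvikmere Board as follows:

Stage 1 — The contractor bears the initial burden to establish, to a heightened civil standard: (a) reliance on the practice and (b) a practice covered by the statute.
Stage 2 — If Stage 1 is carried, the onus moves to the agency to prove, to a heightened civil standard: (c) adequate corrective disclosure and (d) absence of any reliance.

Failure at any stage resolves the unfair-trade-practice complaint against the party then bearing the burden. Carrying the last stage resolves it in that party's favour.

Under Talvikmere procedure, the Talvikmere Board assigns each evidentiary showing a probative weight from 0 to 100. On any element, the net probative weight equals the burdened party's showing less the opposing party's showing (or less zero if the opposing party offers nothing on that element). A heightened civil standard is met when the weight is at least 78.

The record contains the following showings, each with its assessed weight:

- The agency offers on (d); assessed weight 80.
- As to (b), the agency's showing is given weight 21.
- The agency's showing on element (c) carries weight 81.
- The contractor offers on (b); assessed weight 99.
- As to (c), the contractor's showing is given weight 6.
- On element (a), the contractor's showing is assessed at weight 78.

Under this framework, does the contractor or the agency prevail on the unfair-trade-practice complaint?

contractor

Stage 1 (contractor, a heightened civil standard, weight is at least 78): (a) 78 ≥ 78 — meets; (b) net 99−21=78 ≥ 78 — meets.
  Stage 1 carried; the burden shifts to the agency.
Stage 2 (agency, a heightened civil standard, weight is at least 78): (c) net 81−6=75 < 78 — fails; (d) 80 ≥ 78 — meets.
  Stage 2 not carried; the agency fails its burden.
The analysis ends at Stage 2; the contractor prevails.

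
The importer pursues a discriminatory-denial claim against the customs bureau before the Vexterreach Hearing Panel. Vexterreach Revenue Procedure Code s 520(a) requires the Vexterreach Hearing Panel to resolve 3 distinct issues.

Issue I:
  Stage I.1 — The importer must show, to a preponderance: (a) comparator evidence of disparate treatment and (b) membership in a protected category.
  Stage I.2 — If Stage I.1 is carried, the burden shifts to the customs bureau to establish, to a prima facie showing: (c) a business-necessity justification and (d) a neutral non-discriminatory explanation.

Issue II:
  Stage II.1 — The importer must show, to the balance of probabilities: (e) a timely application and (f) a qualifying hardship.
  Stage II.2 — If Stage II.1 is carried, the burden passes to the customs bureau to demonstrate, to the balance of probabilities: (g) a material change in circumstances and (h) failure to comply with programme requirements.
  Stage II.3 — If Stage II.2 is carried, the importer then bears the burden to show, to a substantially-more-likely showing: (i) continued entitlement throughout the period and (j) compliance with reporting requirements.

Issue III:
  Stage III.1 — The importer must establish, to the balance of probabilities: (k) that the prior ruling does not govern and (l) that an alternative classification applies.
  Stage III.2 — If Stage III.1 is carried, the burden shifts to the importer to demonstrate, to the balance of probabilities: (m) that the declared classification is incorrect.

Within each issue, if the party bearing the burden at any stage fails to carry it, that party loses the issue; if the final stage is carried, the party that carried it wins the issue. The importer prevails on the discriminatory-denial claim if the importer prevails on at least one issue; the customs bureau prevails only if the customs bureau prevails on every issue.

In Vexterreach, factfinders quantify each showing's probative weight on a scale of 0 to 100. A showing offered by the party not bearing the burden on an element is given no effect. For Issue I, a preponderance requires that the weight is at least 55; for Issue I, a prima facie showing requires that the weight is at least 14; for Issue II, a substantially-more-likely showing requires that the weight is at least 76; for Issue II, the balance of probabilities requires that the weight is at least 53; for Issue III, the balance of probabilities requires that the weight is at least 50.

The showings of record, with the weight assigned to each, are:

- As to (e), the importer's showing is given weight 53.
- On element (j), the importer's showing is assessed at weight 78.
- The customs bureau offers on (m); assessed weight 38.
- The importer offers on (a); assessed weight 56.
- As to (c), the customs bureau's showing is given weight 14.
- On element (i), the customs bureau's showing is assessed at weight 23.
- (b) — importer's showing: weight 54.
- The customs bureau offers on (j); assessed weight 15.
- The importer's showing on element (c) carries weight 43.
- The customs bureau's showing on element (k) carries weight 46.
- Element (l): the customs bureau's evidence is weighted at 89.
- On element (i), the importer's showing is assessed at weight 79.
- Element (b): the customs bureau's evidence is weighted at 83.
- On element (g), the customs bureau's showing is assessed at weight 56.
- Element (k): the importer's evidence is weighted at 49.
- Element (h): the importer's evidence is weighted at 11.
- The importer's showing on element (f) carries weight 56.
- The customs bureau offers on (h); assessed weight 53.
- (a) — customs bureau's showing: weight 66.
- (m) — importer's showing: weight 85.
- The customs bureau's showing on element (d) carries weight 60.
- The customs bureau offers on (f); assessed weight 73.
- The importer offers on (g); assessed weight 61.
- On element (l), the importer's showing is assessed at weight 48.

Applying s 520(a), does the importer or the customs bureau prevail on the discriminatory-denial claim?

— Issue I —
At Stage I.1 the importer must meet a preponderance (weight is at least 55): on (a) the weight is 56 (the customs bureau's 66 is given no effect), ≥ 55, so (a) meets the standard; on (b) the weight is 54 (the customs bureau's 83 is given no effect), < 55, so (b) does not meet the standard.
  The importer does not carry Stage I.1.
So the customs bureau prevails on this issue.
— Issue II —
Stage II.1 (importer, the balance of probabilities, weight is at least 53): (e) 53 ≥ 53 — meets; (f) 56 (customs bureau's 73 disregarded) ≥ 53 — meets.
  Stage II.1 carried; the burden shifts to the customs bureau.
Stage II.2 (customs bureau, the balance of probabilities, weight is at least 53): (g) 56 (importer's 61 disregarded) ≥ 53 — meets; (h) 53 (importer's 11 disregarded) ≥ 53 — meets.
  All elements met. The burden passes to the importer.
Stage II.3 (importer, a substantially-more-likely showing, weight is at least 76): (i) 79 (customs bureau's 23 disregarded) ≥ 76 — meets; (j) 78 (customs bureau's 15 disregarded) ≥ 76 — meets.
  The importer carries the last stage.
All stages carried — the importer prevails on this issue.
— Issue III —
At Stage III.1 the importer must meet the balance of probabilities (weight is at least 50): on (k) the weight is 49 (the customs bureau's 46 is given no effect), < 50, so (k) does not meet the standard; on (l) the weight is 48 (the customs bureau's 89 is given no effect), < 50, so (l) does not meet the standard.
  Stage III.1 not carried; the importer fails its burden.
The customs bureau prevails on this issue.
Per-issue: Issue I → customs bureau; Issue II → importer; Issue III → customs bureau. The importer must prevail on at least one issue; overall, the importer prevails.

importer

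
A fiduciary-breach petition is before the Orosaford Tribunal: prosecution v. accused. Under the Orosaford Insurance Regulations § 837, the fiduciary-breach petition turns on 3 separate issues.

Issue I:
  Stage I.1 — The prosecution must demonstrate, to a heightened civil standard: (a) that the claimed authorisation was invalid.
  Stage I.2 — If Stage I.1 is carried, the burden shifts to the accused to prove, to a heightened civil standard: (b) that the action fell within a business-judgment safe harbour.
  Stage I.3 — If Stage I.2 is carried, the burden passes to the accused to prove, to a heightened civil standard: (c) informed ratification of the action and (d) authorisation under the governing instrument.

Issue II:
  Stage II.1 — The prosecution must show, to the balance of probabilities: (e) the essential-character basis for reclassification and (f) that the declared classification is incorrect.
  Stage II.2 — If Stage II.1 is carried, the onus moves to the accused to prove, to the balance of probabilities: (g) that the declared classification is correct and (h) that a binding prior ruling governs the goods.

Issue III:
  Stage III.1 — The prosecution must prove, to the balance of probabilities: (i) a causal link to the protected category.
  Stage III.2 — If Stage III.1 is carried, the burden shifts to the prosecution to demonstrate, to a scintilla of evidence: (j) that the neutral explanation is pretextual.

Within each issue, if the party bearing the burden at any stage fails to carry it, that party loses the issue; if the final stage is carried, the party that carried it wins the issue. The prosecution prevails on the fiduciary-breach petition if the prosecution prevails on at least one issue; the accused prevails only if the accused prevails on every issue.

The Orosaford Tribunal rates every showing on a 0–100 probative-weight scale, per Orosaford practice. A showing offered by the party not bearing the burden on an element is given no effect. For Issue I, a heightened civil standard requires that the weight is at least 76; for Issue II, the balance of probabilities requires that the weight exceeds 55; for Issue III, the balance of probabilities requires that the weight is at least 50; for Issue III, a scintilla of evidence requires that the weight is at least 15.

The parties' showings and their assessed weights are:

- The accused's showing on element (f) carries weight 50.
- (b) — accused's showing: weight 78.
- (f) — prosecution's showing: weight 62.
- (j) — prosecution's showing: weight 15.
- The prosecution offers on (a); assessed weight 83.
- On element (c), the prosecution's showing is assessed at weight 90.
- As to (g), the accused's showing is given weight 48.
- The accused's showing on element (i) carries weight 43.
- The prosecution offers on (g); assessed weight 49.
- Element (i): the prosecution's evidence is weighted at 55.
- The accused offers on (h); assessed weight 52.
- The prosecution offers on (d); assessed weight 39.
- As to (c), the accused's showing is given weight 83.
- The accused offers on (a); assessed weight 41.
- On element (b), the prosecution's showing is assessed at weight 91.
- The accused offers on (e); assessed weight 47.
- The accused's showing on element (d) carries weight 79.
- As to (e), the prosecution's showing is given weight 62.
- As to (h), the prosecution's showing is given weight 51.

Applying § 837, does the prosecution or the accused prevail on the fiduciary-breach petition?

— Issue I —
Stage I.1 — burden on prosecution; standard: a heightened civil standard (weight is at least 76).
    (a): 83 (accused's 41 disregarded) ≥ 76 [met]
  The prosecution carries Stage I.1; the accused now bears the burden.
Stage I.2 — burden on accused; standard: a heightened civil standard (weight is at least 76).
    (b): 78 (prosecution's 91 disregarded) ≥ 76 [met]
  Stage I.2 is satisfied; the accused continues to bear the burden.
Stage I.3 — burden on accused; standard: a heightened civil standard (weight is at least 76).
    (c): 83 (prosecution's 90 disregarded) ≥ 76 [met]
    (d): 79 (prosecution's 39 disregarded) ≥ 76 [met]
  The accused carries the last stage.
Every stage carried; the accused prevails on this issue.
— Issue II —
Stage II.1 (prosecution, the balance of probabilities, weight exceeds 55): (e) 62 (accused's 47 disregarded) > 55 — meets; (f) 62 (accused's 50 disregarded) > 55 — meets.
  Stage II.1 is satisfied; the onus moves to the accused.
Stage II.2 (accused, the balance of probabilities, weight exceeds 55): (g) 48 (prosecution's 49 disregarded) ≤ 55 — fails; (h) 52 (prosecution's 51 disregarded) ≤ 55 — fails.
  Stage II.2 not carried; the accused fails its burden.
The prosecution prevails on this issue.
— Issue III —
Stage III.1 (prosecution, the balance of probabilities, weight is at least 50): (i) 55 (accused's 43 disregarded) ≥ 50 — meets.
  Stage III.1 is satisfied; the prosecution continues to bear the burden.
Stage III.2 (prosecution, a scintilla of evidence, weight is at least 15): (j) 15 ≥ 15 — meets.
  The prosecution carries the last stage.
Every stage carried; the prosecution prevails on this issue.
Per-issue: Issue I → accused; Issue II → prosecution; Issue III → prosecution. The prosecution must prevail on at least one issue; overall, the prosecution prevails.

prosecution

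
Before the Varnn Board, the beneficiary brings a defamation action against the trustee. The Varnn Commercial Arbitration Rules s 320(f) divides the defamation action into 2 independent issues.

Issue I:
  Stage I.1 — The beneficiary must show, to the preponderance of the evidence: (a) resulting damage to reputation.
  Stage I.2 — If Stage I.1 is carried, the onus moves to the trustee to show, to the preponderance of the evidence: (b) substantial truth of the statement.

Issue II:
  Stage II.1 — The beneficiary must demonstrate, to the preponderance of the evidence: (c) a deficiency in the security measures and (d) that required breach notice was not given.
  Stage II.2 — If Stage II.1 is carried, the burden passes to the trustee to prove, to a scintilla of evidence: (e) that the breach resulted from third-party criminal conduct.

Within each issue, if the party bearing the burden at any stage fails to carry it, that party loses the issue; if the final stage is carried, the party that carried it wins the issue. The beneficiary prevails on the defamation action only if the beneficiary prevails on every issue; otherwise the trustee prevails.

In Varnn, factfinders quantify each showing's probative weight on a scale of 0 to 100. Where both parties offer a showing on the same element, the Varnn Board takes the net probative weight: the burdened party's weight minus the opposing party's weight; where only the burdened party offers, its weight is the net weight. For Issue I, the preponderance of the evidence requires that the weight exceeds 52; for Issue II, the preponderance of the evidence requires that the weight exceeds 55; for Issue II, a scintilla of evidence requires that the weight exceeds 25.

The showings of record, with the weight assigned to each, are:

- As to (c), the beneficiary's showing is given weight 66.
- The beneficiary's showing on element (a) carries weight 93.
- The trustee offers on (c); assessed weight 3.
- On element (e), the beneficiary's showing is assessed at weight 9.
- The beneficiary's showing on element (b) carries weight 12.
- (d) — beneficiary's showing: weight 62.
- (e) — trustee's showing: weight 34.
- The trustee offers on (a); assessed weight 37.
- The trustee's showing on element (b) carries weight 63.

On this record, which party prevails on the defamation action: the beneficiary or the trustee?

beneficiary

— Issue I —
Stage I.1 (beneficiary, the preponderance of the evidence, weight exceeds 52): (a) net 93−37=56 > 52 — meets.
  The beneficiary carries Stage I.1; the trustee now bears the burden.
Stage I.2 (trustee, the preponderance of the evidence, weight exceeds 52): (b) net 63−12=51 ≤ 52 — fails.
  The trustee does not carry Stage I.2.
The beneficiary prevails on this issue.
— Issue II —
Stage II.1 — burden on beneficiary; standard: the preponderance of the evidence (weight exceeds 55).
    (c): 66 − 3 = 63 > 55 [met]
    (d): 62 > 55 [met]
  All elements met. The burden passes to the trustee.
Stage II.2 — burden on trustee; standard: a scintilla of evidence (weight exceeds 25).
    (e): 34 − 9 = 25 ≤ 25 [not met]
  The trustee does not carry Stage II.2.
So the beneficiary prevails on this issue.
Per-issue: Issue I → beneficiary; Issue II → beneficiary. The beneficiary must prevail on every issue; overall, the beneficiary prevails.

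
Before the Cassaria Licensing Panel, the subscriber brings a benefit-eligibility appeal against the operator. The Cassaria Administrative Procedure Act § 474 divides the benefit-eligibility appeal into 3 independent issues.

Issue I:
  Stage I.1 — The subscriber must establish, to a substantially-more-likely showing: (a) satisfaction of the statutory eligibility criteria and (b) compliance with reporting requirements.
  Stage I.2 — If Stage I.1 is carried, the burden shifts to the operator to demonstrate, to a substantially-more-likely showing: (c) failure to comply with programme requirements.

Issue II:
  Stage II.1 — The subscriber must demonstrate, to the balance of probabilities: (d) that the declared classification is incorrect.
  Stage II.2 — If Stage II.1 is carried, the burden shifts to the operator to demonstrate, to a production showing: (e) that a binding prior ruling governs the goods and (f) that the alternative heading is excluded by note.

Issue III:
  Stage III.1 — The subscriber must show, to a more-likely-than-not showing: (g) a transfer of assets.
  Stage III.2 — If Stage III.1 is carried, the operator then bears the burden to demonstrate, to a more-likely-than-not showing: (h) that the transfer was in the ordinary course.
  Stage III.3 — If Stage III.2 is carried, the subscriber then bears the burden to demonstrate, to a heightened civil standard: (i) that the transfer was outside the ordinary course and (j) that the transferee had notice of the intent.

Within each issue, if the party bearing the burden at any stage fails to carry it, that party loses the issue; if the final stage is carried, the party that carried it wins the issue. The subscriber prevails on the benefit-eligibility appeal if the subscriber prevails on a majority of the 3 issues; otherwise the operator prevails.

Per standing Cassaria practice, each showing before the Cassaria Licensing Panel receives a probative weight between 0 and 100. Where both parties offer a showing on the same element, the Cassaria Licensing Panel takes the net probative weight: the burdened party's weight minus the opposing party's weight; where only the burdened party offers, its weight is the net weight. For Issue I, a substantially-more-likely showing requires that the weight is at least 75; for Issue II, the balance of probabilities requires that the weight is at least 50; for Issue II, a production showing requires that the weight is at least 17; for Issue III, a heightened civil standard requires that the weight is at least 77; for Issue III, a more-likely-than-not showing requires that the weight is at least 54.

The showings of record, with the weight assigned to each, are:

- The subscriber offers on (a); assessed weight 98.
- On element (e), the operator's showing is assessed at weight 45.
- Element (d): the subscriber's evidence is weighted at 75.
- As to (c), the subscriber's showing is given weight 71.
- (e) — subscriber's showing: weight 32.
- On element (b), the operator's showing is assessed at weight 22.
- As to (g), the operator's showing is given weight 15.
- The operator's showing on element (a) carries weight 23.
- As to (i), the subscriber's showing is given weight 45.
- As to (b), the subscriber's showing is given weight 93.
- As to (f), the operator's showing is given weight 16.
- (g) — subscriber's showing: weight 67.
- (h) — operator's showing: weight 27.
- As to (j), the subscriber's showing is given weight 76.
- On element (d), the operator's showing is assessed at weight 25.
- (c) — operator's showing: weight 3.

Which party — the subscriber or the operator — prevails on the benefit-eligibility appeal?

operator

— Issue I —
Stage I.1 — burden on subscriber; standard: a substantially-more-likely showing (weight is at least 75).
    (a): 98 − 23 = 75 ≥ 75 [met]
    (b): 93 − 22 = 71 < 75 [not met]
  Stage I.1 not carried; the subscriber fails its burden.
So the operator prevails on this issue.
— Issue II —
At Stage II.1 the subscriber must meet the balance of probabilities (weight is at least 50): on (d) the weight is 75 less the opposing 25 gives net 50, which does reach 50, so (d) meets the standard.
  Stage II.1 carried; the burden shifts to the operator.
At Stage II.2 the operator must meet a production showing (weight is at least 17): on (e) the weight is 45 less the opposing 32 gives net 13, < 17, so (e) does not meet the standard; on (f) the weight is 16, < 17, so (f) does not meet the standard.
  Stage II.2 not carried; the operator fails its burden.
The subscriber prevails on this issue.
— Issue III —
Stage III.1 (subscriber, a more-likely-than-not showing, weight is at least 54): (g) net 67−15=52 < 54 — fails.
  Stage III.1 not carried; the subscriber fails its burden.
The operator prevails on this issue.
Per-issue: Issue I → operator; Issue II → subscriber; Issue III → operator. The subscriber must prevail on a majority of issues; overall, the operator prevails.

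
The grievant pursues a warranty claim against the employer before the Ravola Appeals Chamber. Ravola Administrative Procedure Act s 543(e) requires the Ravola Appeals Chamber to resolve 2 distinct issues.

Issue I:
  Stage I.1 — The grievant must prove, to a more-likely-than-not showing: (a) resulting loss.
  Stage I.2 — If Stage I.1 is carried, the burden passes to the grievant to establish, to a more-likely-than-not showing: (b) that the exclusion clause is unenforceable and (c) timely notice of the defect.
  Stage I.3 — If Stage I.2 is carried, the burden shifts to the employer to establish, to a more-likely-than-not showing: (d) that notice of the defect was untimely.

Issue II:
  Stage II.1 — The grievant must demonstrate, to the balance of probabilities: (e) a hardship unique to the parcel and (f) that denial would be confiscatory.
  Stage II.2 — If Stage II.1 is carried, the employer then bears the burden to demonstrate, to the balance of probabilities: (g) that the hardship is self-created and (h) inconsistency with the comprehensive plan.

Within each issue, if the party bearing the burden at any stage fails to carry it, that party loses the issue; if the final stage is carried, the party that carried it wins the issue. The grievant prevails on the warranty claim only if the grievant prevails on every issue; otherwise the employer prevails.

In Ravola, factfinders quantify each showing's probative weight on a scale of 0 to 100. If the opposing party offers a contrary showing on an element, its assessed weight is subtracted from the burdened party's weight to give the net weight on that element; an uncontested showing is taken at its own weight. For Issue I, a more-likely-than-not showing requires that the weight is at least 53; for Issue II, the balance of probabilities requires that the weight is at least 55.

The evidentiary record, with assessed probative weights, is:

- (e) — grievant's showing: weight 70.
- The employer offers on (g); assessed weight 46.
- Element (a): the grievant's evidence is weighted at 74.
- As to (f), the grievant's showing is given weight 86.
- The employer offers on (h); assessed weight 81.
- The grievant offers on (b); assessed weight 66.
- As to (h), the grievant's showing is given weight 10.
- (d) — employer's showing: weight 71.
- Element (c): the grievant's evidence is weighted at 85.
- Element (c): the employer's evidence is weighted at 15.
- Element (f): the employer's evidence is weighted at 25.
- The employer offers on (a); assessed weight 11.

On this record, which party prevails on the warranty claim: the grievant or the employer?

— Issue I —
Stage I.1 — burden on grievant; standard: a more-likely-than-not showing (weight is at least 53).
    (a): 74 − 11 = 63 ≥ 53 [met]
  Stage I.1 carried; the burden remains with the grievant.
Stage I.2 — burden on grievant; standard: a more-likely-than-not showing (weight is at least 53).
    (b): 66 ≥ 53 [met]
    (c): 85 − 15 = 70 ≥ 53 [met]
  Stage I.2 is satisfied; the onus moves to the employer.
Stage I.3 — burden on employer; standard: a more-likely-than-not showing (weight is at least 53).
    (d): 71 ≥ 53 [met]
  The employer carries the last stage.
Every stage carried; the employer prevails on this issue.
— Issue II —
Stage II.1 — burden on grievant; standard: the balance of probabilities (weight is at least 55).
    (e): 70 ≥ 55 [met]
    (f): 86 − 25 = 61 ≥ 55 [met]
  Stage II.1 carried; the burden shifts to the employer.
Stage II.2 — burden on employer; standard: the balance of probabilities (weight is at least 55).
    (g): 46 < 55 [not met]
    (h): 81 − 10 = 71 ≥ 55 [met]
  The employer does not carry Stage II.2.
The analysis ends at Stage II.2; the grievant prevails on this issue.
Per-issue: Issue I → employer; Issue II → grievant. The grievant must prevail on every issue; overall, the employer prevails.

employer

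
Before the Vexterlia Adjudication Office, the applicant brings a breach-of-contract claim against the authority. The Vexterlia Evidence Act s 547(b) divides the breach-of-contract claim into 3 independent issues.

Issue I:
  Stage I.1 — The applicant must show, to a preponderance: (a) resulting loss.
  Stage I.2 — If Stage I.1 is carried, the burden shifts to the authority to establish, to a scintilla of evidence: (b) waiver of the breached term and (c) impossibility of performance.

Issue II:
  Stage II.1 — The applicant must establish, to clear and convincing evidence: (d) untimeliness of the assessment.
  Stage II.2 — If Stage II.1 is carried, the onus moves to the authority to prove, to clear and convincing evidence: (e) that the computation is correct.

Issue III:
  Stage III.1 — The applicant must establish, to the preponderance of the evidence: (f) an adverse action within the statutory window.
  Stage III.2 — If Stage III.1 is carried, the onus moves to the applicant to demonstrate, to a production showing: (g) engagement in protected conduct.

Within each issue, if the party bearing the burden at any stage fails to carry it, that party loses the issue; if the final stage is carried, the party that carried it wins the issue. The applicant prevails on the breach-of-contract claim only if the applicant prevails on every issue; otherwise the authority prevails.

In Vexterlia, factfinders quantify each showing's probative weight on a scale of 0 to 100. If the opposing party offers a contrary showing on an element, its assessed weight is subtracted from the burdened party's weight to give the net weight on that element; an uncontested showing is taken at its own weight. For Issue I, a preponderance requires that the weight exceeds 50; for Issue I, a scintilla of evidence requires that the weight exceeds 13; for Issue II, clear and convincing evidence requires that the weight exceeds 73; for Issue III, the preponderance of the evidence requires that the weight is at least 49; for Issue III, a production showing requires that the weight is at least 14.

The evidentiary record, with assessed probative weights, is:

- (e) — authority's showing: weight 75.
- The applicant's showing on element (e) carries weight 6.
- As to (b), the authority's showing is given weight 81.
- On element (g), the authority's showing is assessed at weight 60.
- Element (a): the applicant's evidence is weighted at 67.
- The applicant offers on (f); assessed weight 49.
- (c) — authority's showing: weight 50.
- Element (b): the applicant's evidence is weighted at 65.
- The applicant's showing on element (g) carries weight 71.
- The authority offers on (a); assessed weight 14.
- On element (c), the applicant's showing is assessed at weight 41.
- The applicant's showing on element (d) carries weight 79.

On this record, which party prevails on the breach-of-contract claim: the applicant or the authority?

authority

— Issue I —
At Stage I.1 the applicant must meet a preponderance (weight exceeds 50): on (a) the weight is 67 less the opposing 14 gives net 53, > 50, so (a) meets the standard.
  All elements met. The burden passes to the authority.
At Stage I.2 the authority must meet a scintilla of evidence (weight exceeds 13): on (b) the weight is 81 less the opposing 65 gives net 16, which does exceed 13, so (b) meets the standard; on (c) the weight is 50 less the opposing 41 gives net 9, ≤ 13, so (c) does not meet the standard.
  Not every element is met, so the authority fails to carry Stage I.2.
The applicant prevails on this issue.
— Issue II —
Stage II.1 — burden on applicant; standard: clear and convincing evidence (weight exceeds 73).
    (d): 79 > 73 [met]
  All elements met. The burden passes to the authority.
Stage II.2 — burden on authority; standard: clear and convincing evidence (weight exceeds 73).
    (e): 75 − 6 = 69 ≤ 73 [not met]
  Stage II.2 not carried; the authority fails its burden.
So the applicant prevails on this issue.
— Issue III —
Stage III.1 (applicant, the preponderance of the evidence, weight is at least 49): (f) 49 ≥ 49 — meets.
  All elements met. The applicant retains the burden for Stage III.2.
Stage III.2 (applicant, a production showing, weight is at least 14): (g) net 71−60=11 < 14 — fails.
  The applicant does not carry Stage III.2.
The authority prevails on this issue.
Per-issue: Issue I → applicant; Issue II → applicant; Issue III → authority. The applicant must prevail on every issue; overall, the authority prevails.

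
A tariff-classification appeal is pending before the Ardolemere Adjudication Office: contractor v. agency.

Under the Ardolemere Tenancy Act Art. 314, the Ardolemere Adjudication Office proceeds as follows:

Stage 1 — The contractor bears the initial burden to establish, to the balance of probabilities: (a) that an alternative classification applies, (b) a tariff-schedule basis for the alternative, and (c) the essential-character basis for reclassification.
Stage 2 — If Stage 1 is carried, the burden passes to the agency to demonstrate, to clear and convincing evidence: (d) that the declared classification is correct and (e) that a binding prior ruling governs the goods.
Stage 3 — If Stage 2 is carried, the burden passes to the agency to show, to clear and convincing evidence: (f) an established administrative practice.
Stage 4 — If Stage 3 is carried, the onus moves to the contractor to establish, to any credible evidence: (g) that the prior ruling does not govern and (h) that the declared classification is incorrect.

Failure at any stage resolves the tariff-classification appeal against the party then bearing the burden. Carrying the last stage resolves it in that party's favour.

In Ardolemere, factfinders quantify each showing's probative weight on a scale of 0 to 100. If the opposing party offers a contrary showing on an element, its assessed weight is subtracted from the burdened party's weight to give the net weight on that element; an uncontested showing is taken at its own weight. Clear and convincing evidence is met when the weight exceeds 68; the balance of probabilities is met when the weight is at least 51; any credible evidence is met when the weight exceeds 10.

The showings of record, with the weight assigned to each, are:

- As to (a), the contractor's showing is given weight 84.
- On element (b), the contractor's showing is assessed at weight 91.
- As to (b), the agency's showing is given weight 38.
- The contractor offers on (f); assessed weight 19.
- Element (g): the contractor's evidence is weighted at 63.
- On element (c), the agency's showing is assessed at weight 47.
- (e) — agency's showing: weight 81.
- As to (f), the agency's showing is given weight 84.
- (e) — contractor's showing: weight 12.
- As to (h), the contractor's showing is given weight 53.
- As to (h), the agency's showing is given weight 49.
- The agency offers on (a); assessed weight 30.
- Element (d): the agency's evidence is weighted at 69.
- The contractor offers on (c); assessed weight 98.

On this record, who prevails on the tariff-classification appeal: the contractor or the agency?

contractor

At Stage 1 the contractor must meet the balance of probabilities (weight is at least 51): on (a) the weight is 84 less the opposing 30 gives net 54, ≥ 51, so (a) meets the standard; on (b) the weight is 91 less the opposing 38 gives net 53, which does reach 51, so (b) meets the standard; on (c) the weight is 98 less the opposing 47 gives net 51, which does reach 51, so (c) meets the standard.
  The contractor carries Stage 1; the agency now bears the burden.
At Stage 2 the agency must meet clear and convincing evidence (weight exceeds 68): on (d) the weight is 69, > 68, so (d) meets the standard; on (e) the weight is 81 less the opposing 12 gives net 69, > 68, so (e) meets the standard.
  Stage 2 carried; the burden remains with the agency.
At Stage 3 the agency must meet clear and convincing evidence (weight exceeds 68): on (f) the weight is 84 less the opposing 19 gives net 65, which does not exceed 68, so (f) does not meet the standard.
  Not every element is met, so the agency fails to carry Stage 3.
The analysis ends at Stage 3; the contractor prevails.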